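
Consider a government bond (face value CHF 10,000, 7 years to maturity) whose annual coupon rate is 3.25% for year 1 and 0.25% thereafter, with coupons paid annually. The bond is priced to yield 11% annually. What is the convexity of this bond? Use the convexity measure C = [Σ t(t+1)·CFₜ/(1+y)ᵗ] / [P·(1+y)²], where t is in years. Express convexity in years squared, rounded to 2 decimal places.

42.52

With y = 0.11:
  t   CF        PV=CF/(1+0.11)^t    t·PV        t(t+1)·PV
  1       325.00       292.7928       292.7928         585.5856
  2        25.00        20.2906        40.5811         121.7434
  3        25.00        18.2798        54.8394         219.3574
  4        25.00        16.4683        65.8731         329.3655
  5        25.00        14.8363        74.1814         445.0885
  6        25.00        13.3660        80.1961         561.3729
  7    10,025.00     4,828.6256    33,800.3790     270,403.0319
  Σ                  5,204.6593    34,408.8429     272,665.5451
P = 5,204.6593.
Convexity = Σ t(t+1)·PV / [P·(1+y)²] = 272,665.5451 / (5,204.6593 × 1.232100) = 42.51988.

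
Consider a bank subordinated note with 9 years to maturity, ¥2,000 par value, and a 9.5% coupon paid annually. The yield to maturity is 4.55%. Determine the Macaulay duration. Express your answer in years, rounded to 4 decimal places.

Periodic yield y = 0.0455. Discount each cash flow and weight by its year:
  t   CF        PV=CF/(1+0.0455)^t    t·PV
  1       190.00       181.7312       181.7312
  2       190.00       173.8223       347.6446
  3       190.00       166.2576       498.7728
  4       190.00       159.0221       636.0884
  5       190.00       152.1015       760.5074
  6       190.00       145.4820       872.8922
  7       190.00       139.1507       974.0548
  8       190.00       133.0949     1,064.7589
  9     2,190.00     1,467.3299    13,205.9695
  Σ                  2,717.9922    18,542.4198
Price P = Σ PV = 2,717.9922.
Macaulay duration = Σ(t·PV) / P = 18,542.4198 / 2,717.9922 = 6.82210 years.

6.8221 years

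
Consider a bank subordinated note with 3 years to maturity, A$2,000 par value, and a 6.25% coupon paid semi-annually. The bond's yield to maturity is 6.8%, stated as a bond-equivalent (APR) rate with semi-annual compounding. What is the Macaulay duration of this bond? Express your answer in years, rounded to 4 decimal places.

Periodic yield y = 0.034. Discount each cash flow and weight by its period:
  t   CF        PV=CF/(1+0.034)^t    t·PV
  1        62.50        60.4449        60.4449
  2        62.50        58.4573       116.9147
  3        62.50        56.5351       169.6054
  4        62.50        54.6761       218.7046
  5        62.50        52.8783       264.3914
  6     2,062.50     1,687.6047    10,125.6282
  Σ                  1,970.5964    10,955.6891
Price P = Σ PV = 1,970.5964.
Macaulay duration = Σ(t·PV) / P = 10,955.6891 / 1,970.5964 = 5.55958 half-year periods.
In years: 5.55958 / 2 = 2.77979 years.

2.7798 years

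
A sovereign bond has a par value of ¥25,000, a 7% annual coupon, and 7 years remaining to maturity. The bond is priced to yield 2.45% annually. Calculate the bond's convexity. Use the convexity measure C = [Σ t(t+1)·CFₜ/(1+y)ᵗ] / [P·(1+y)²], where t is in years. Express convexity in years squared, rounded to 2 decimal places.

42.54

With y = 0.0245:
  t   CF        PV=CF/(1+0.0245)^t    t·PV        t(t+1)·PV
  1     1,750.00     1,708.1503     1,708.1503       3,416.3006
  2     1,750.00     1,667.3014     3,334.6029      10,003.8086
  3     1,750.00     1,627.4294     4,882.2882      19,529.1529
  4     1,750.00     1,588.5109     6,354.0436      31,770.2179
  5     1,750.00     1,550.5231     7,752.6154      46,515.6924
  6     1,750.00     1,513.4437     9,080.6623      63,564.6358
  7    26,750.00    22,580.8376   158,065.8631   1,264,526.9052
  Σ                 32,236.1964   191,178.2258   1,439,326.7134
P = 32,236.1964.
Convexity = Σ t(t+1)·PV / [P·(1+y)²] = 1,439,326.7134 / (32,236.1964 × 1.049600) = 42.53943.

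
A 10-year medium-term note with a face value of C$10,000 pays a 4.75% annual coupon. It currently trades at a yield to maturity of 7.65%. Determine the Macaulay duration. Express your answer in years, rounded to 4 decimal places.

7.9405 years

Periodic yield y = 0.0765. Discount each cash flow and weight by its year:
  t   CF        PV=CF/(1+0.0765)^t    t·PV
  1       475.00       441.2448       441.2448
  2       475.00       409.8883       819.7766
  3       475.00       380.7602     1,142.2805
  4       475.00       353.7020     1,414.8079
  5       475.00       328.5666     1,642.8331
  6       475.00       305.2175     1,831.3049
  7       475.00       283.5276     1,984.6933
  8       475.00       263.3791     2,107.0329
  9       475.00       244.6624     2,201.9620
  10   10,475.00     5,012.0303    50,120.3033
  Σ                  8,022.9788    63,706.2392
Price P = Σ PV = 8,022.9788.
Macaulay duration = Σ(t·PV) / P = 63,706.2392 / 8,022.9788 = 7.94047 years.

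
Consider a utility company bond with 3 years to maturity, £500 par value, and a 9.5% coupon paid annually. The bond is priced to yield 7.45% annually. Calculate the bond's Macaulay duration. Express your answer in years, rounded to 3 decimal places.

2.754 years

Periodic yield y = 0.0745. Discount each cash flow and weight by its year:
  t   CF        PV=CF/(1+0.0745)^t    t·PV
  1        47.50        44.2066        44.2066
  2        47.50        41.1416        82.2831
  3       547.50       441.3314     1,323.9943
  Σ                    526.6796     1,450.4840
Price P = Σ PV = 526.6796.
Macaulay duration = Σ(t·PV) / P = 1,450.4840 / 526.6796 = 2.75402 years.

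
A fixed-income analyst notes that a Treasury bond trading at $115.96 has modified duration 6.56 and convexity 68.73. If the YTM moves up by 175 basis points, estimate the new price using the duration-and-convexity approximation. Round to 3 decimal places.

Duration effect: -D_mod·Δy = -6.56 × (+0.0175) = -0.114800
Convexity effect: ½·C·(Δy)² = 0.5 × 68.73 × (0.0175)² = +0.01052428125
ΔP/P ≈ -0.114800 + 0.01052428125 = -0.10427571875
New price ≈ 115.96 × (1 - 0.10427571875) = 103.86818765375.

$103.868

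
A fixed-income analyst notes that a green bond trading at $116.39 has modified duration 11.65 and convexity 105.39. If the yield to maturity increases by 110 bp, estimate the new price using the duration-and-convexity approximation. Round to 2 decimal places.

$102.22

Duration effect: -D_mod·Δy = -11.65 × (+0.011) = -0.128150
Convexity effect: ½·C·(Δy)² = 0.5 × 105.39 × (0.011)² = +0.006376095
ΔP/P ≈ -0.128150 + 0.006376095 = -0.121773905
New price ≈ 116.39 × (1 - 0.121773905) = 102.21673519705.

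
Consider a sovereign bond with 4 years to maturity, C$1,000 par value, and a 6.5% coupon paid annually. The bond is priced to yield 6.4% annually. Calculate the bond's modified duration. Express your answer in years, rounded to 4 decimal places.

3.4296 years

Periodic yield y = 0.064. First find Macaulay duration:
  t   CF        PV=CF/(1+0.064)^t    t·PV
  1        65.00        61.0902        61.0902
  2        65.00        57.4156       114.8313
  3        65.00        53.9621       161.8862
  4     1,065.00       830.9657     3,323.8628
  Σ                  1,003.4336     3,661.6704
P = 1,003.4336; Macaulay duration = 3,661.6704 / 1,003.4336 = 3.64914 years.
Modified duration = D_Mac / (1 + y) = 3.64914 / 1.064 = 3.42964 years.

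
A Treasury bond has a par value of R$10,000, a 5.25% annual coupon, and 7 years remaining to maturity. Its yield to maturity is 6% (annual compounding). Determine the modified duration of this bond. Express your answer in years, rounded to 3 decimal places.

Periodic yield y = 0.06. First find Macaulay duration:
  t   CF        PV=CF/(1+0.06)^t    t·PV
  1       525.00       495.2830       495.2830
  2       525.00       467.2481       934.4963
  3       525.00       440.8001     1,322.4004
  4       525.00       415.8492     1,663.3967
  5       525.00       392.3105     1,961.5527
  6       525.00       370.1043     2,220.6257
  7    10,525.00     6,999.7261    48,998.0828
  Σ                  9,581.3214    57,595.8376
P = 9,581.3214; Macaulay duration = 57,595.8376 / 9,581.3214 = 6.01126 years.
Modified duration = D_Mac / (1 + y) = 6.01126 / 1.06 = 5.67100 years.

5.671 years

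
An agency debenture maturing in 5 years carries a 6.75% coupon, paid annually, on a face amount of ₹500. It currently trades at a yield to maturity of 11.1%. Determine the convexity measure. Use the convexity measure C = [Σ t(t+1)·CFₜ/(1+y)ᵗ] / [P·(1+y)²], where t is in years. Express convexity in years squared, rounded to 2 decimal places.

20.11

With y = 0.111:
  t   CF        PV=CF/(1+0.111)^t    t·PV        t(t+1)·PV
  1        33.75        30.3780        30.3780          60.7561
  2        33.75        27.3430        54.6859         164.0578
  3        33.75        24.6111        73.8334         295.3336
  4        33.75        22.1522        88.6089         443.0447
  5       533.75       315.3317     1,576.6584       9,459.9502
  Σ                    419.8160     1,824.1647      10,423.1423
P = 419.8160.
Convexity = Σ t(t+1)·PV / [P·(1+y)²] = 10,423.1423 / (419.8160 × 1.234321) = 20.11461.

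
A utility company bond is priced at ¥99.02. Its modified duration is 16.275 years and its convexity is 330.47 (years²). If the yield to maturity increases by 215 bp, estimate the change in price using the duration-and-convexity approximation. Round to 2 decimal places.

Duration effect: -D_mod·Δy = -16.275 × (+0.0215) = -0.3499125
Convexity effect: ½·C·(Δy)² = 0.5 × 330.47 × (0.0215)² = +0.07637987875
ΔP/P ≈ -0.3499125 + 0.07637987875 = -0.27353262125
ΔP ≈ 99.02 × (-0.27353262125) = -27.085200156175.

-¥27.09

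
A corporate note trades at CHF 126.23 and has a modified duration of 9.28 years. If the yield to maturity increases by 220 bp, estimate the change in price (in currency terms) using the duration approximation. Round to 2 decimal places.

Duration approximation: ΔP/P ≈ -D_mod · Δy = -9.28 × (+0.022) = -0.204160.
ΔP ≈ 126.23 × (-0.204160) = -25.7711168.

-CHF 25.77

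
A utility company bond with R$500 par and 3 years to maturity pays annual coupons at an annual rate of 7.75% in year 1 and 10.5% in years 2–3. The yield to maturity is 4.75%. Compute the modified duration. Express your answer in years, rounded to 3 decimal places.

Periodic yield y = 0.0475. First find Macaulay duration:
  t   CF        PV=CF/(1+0.0475)^t    t·PV
  1        38.75        36.9928        36.9928
  2        52.50        47.8466        95.6932
  3       552.50       480.6956     1,442.0869
  Σ                    565.5351     1,574.7730
P = 565.5351; Macaulay duration = 1,574.7730 / 565.5351 = 2.78457 years.
Modified duration = D_Mac / (1 + y) = 2.78457 / 1.0475 = 2.65830 years.

2.658 years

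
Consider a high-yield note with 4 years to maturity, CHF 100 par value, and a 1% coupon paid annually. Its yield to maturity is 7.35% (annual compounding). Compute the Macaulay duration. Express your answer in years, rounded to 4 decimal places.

Periodic yield y = 0.0735. Discount each cash flow and weight by its year:
  t   CF        PV=CF/(1+0.0735)^t    t·PV
  1         1.00         0.9315         0.9315
  2         1.00         0.8678         1.7355
  3         1.00         0.8083         2.4250
  4       101.00        76.0524       304.2098
  Σ                     78.6601       309.3018
Price P = Σ PV = 78.6601.
Macaulay duration = Σ(t·PV) / P = 309.3018 / 78.6601 = 3.93213 years.

3.9321 years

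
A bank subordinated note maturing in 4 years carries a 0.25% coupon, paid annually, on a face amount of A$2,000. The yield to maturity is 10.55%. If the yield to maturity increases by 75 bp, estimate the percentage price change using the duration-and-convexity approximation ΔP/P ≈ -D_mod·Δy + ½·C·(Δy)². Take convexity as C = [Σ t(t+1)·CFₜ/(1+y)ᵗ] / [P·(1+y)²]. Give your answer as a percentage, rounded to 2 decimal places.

-2.66%

With y = 0.1055:
  t   CF        PV=CF/(1+0.1055)^t    t·PV        t(t+1)·PV
  1         5.00         4.5228         4.5228           9.0457
  2         5.00         4.0912         8.1824          24.5473
  3         5.00         3.7008        11.1024          44.4094
  4     2,005.00     1,342.3921     5,369.5684      26,847.8421
  Σ                  1,354.7069     5,393.3760      26,925.8445
P = 1,354.7069; D_Mac = 3.98121 yrs; D_mod = 3.60128 yrs; C = 16.26322.
Duration effect: -3.60128 × (+0.0075) = -0.027010
Convexity effect: 0.5 × 16.26322 × (0.0075)² = +0.0004574
ΔP/P ≈ -0.027010 + 0.0004574 = -0.026552 = -2.6552%.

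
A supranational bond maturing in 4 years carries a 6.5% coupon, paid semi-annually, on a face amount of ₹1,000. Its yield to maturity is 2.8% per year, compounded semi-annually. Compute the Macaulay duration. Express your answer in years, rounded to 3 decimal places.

3.617 years

Periodic yield y = 0.014. Discount each cash flow and weight by its period:
  t   CF        PV=CF/(1+0.014)^t    t·PV
  1        32.50        32.0513        32.0513
  2        32.50        31.6088        63.2175
  3        32.50        31.1723        93.5170
  4        32.50        30.7420       122.9678
  5        32.50        30.3175       151.5876
  6        32.50        29.8989       179.3936
  7        32.50        29.4861       206.4029
  8     1,032.50       923.8180     7,390.5440
  Σ                  1,139.0949     8,239.6817
Price P = Σ PV = 1,139.0949.
Macaulay duration = Σ(t·PV) / P = 8,239.6817 / 1,139.0949 = 7.23353 half-year periods.
In years: 7.23353 / 2 = 3.61677 years.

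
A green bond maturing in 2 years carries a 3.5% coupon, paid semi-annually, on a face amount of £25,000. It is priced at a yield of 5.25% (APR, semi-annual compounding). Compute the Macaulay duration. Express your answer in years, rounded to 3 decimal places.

Periodic yield y = 0.02625. Discount each cash flow and weight by its period:
  t   CF        PV=CF/(1+0.02625)^t    t·PV
  1       437.50       426.3094       426.3094
  2       437.50       415.4050       830.8100
  3       437.50       404.7795     1,214.3386
  4    25,437.50    22,933.0462    91,732.1848
  Σ                 24,179.5401    94,203.6428
Price P = Σ PV = 24,179.5401.
Macaulay duration = Σ(t·PV) / P = 94,203.6428 / 24,179.5401 = 3.89601 half-year periods.
In years: 3.89601 / 2 = 1.94800 years.

1.948 years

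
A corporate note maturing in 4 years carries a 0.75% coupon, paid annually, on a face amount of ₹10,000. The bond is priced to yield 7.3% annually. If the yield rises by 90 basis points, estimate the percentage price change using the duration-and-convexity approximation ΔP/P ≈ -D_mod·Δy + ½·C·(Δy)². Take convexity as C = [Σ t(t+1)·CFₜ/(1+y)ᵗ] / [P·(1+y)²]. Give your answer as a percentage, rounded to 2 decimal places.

-3.24%

With y = 0.073:
  t   CF        PV=CF/(1+0.073)^t    t·PV        t(t+1)·PV
  1        75.00        69.8975        69.8975         139.7950
  2        75.00        65.1421       130.2842         390.8527
  3        75.00        60.7103       182.1308         728.5231
  4    10,075.00     7,600.5701    30,402.2803     152,011.4013
  Σ                  7,796.3199    30,784.5928     153,270.5721
P = 7,796.3199; D_Mac = 3.94861 yrs; D_mod = 3.67997 yrs; C = 17.07535.
Duration effect: -3.67997 × (+0.009) = -0.033120
Convexity effect: 0.5 × 17.07535 × (0.009)² = +0.0006916
ΔP/P ≈ -0.033120 + 0.0006916 = -0.032428 = -3.2428%.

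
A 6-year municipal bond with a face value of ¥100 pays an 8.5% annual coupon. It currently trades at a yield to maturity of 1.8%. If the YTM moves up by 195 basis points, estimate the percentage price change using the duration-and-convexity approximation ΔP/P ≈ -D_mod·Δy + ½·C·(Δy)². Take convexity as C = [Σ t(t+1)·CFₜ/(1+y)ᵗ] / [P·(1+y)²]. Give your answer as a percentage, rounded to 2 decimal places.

-9.17%

With y = 0.018:
  t   CF        PV=CF/(1+0.018)^t    t·PV        t(t+1)·PV
  1         8.50         8.3497         8.3497          16.6994
  2         8.50         8.2021        16.4041          49.2124
  3         8.50         8.0570        24.1711          96.6845
  4         8.50         7.9146        31.6583         158.2916
  5         8.50         7.7746        38.8732         233.2391
  6       108.50        97.4862       584.9171       4,094.4197
  Σ                    137.7842       704.3736       4,648.5467
P = 137.7842; D_Mac = 5.11215 yrs; D_mod = 5.02176 yrs; C = 32.55534.
Duration effect: -5.02176 × (+0.0195) = -0.097924
Convexity effect: 0.5 × 32.55534 × (0.0195)² = +0.0061896
ΔP/P ≈ -0.097924 + 0.0061896 = -0.091735 = -9.1735%.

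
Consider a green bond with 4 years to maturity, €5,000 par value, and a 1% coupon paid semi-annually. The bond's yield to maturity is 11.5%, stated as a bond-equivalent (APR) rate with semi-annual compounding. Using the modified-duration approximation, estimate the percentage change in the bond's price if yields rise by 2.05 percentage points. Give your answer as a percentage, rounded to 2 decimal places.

Periodic yield y = 0.0575. Modified duration first:
  t   CF        PV=CF/(1+0.0575)^t    t·PV
  1        25.00        23.6407        23.6407
  2        25.00        22.3552        44.7105
  3        25.00        21.1397        63.4191
  4        25.00        19.9903        79.9611
  5        25.00        18.9033        94.5166
  6        25.00        17.8755       107.2529
  7        25.00        16.9035       118.3247
  8     5,025.00     3,212.8693    25,702.9543
  Σ                  3,353.6775    26,234.7798
P = 3,353.6775; D_Mac = 7.82269 half-year periods = 3.91135 yrs; D_mod = 3.91135/(1+0.0575) = 3.69867 yrs.
ΔP/P ≈ -D_mod · Δy = -3.69867 × (+0.0205) = -0.075823 = -7.5823%.

-7.58%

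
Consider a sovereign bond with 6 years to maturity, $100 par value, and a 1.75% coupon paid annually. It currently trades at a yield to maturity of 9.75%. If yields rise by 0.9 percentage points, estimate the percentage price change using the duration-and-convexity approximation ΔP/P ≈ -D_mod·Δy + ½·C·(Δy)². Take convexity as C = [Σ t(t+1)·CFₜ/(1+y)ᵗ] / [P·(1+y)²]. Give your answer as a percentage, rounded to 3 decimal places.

With y = 0.0975:
  t   CF        PV=CF/(1+0.0975)^t    t·PV        t(t+1)·PV
  1         1.75         1.5945         1.5945           3.1891
  2         1.75         1.4529         2.9058           8.7173
  3         1.75         1.3238         3.9714          15.8857
  4         1.75         1.2062         4.8248          24.1240
  5         1.75         1.0990         5.4952          32.9713
  6       101.75        58.2247       349.3482       2,445.4373
  Σ                     64.9012       368.1399       2,530.3247
P = 64.9012; D_Mac = 5.67232 yrs; D_mod = 5.16840 yrs; C = 32.36792.
Duration effect: -5.16840 × (+0.009) = -0.046516
Convexity effect: 0.5 × 32.36792 × (0.009)² = +0.0013109
ΔP/P ≈ -0.046516 + 0.0013109 = -0.045205 = -4.5205%.

-4.520%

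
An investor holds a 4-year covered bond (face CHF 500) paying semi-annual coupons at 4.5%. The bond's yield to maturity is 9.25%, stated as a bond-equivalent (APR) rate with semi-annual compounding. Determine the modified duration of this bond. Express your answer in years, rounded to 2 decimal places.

Periodic yield y = 0.04625. First find Macaulay duration:
  t   CF        PV=CF/(1+0.04625)^t    t·PV
  1        11.25        10.7527        10.7527
  2        11.25        10.2774        20.5547
  3        11.25         9.8230        29.4691
  4        11.25         9.3888        37.5552
  5        11.25         8.9738        44.8689
  6        11.25         8.5771        51.4625
  7        11.25         8.1979        57.3855
  8       511.25       356.0816     2,848.6529
  Σ                    422.0723     3,100.7016
P = 422.0723; Macaulay duration = 3,100.7016 / 422.0723 = 7.34638 half-year periods = 3.67319 years.
Modified duration = D_Mac / (1 + y) = 3.67319 / 1.04625 = 3.51081 years.

3.51 years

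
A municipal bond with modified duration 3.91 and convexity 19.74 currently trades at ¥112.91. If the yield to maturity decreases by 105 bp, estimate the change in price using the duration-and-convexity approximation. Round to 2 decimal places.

Duration effect: -D_mod·Δy = -3.91 × (-0.0105) = +0.041055
Convexity effect: ½·C·(Δy)² = 0.5 × 19.74 × (-0.0105)² = +0.0010881675
ΔP/P ≈ +0.041055 + 0.0010881675 = +0.0421431675
ΔP ≈ 112.91 × (+0.0421431675) = +4.758385042425.

+¥4.76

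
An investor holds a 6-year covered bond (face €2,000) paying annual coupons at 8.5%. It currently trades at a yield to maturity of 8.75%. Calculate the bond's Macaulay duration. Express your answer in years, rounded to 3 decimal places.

Periodic yield y = 0.0875. Discount each cash flow and weight by its year:
  t   CF        PV=CF/(1+0.0875)^t    t·PV
  1       170.00       156.3218       156.3218
  2       170.00       143.7442       287.4884
  3       170.00       132.1786       396.5358
  4       170.00       121.5435       486.1741
  5       170.00       111.7642       558.8208
  6     2,170.00     1,311.8499     7,871.0993
  Σ                  1,977.4022     9,756.4403
Price P = Σ PV = 1,977.4022.
Macaulay duration = Σ(t·PV) / P = 9,756.4403 / 1,977.4022 = 4.93397 years.

4.934 years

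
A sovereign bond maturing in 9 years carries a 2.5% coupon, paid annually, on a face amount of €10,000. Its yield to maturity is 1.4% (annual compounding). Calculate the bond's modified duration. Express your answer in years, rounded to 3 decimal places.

8.100 years

Periodic yield y = 0.014. First find Macaulay duration:
  t   CF        PV=CF/(1+0.014)^t    t·PV
  1       250.00       246.5483       246.5483
  2       250.00       243.1443       486.2886
  3       250.00       239.7873       719.3618
  4       250.00       236.4766       945.9064
  5       250.00       233.2116     1,166.0582
  6       250.00       229.9918     1,379.9506
  7       250.00       226.8163     1,587.7143
  8       250.00       223.6847     1,789.4780
  9    10,250.00     9,044.4523    81,400.0703
  Σ                 10,924.1133    89,721.3766
P = 10,924.1133; Macaulay duration = 89,721.3766 / 10,924.1133 = 8.21315 years.
Modified duration = D_Mac / (1 + y) = 8.21315 / 1.014 = 8.09975 years.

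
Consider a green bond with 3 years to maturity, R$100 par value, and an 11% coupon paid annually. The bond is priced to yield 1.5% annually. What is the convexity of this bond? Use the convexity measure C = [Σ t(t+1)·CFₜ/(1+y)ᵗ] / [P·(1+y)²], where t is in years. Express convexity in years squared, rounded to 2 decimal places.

10.34

With y = 0.015:
  t   CF        PV=CF/(1+0.015)^t    t·PV        t(t+1)·PV
  1        11.00        10.8374        10.8374          21.6749
  2        11.00        10.6773        21.3546          64.0637
  3       111.00       106.1512       318.4536       1,273.8142
  Σ                    127.6659       350.6456       1,359.5528
P = 127.6659.
Convexity = Σ t(t+1)·PV / [P·(1+y)²] = 1,359.5528 / (127.6659 × 1.030225) = 10.33687.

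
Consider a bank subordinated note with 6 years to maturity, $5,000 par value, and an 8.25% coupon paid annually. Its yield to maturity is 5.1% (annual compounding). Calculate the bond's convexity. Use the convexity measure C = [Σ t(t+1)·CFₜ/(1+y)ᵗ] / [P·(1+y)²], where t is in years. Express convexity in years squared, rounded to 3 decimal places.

30.042

With y = 0.051:
  t   CF        PV=CF/(1+0.051)^t    t·PV        t(t+1)·PV
  1       412.50       392.4833       392.4833         784.9667
  2       412.50       373.4380       746.8760       2,240.6281
  3       412.50       355.3169     1,065.9506       4,263.8022
  4       412.50       338.0750     1,352.3001       6,761.5005
  5       412.50       321.6699     1,608.3493       9,650.0959
  6     5,412.50     4,015.8882    24,095.3292     168,667.3042
  Σ                  5,796.8713    29,261.2885     192,368.2975
P = 5,796.8713.
Convexity = Σ t(t+1)·PV / [P·(1+y)²] = 192,368.2975 / (5,796.8713 × 1.104601) = 30.04239.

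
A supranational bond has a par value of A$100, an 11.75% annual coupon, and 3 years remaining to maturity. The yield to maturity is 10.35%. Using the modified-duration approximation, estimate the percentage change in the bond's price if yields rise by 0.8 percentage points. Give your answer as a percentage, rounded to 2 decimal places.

Periodic yield y = 0.1035. Modified duration first:
  t   CF        PV=CF/(1+0.1035)^t    t·PV
  1        11.75        10.6479        10.6479
  2        11.75         9.6492        19.2985
  3       111.75        83.1631       249.4892
  Σ                    103.4603       279.4356
P = 103.4603; D_Mac = 2.70090 yrs; D_mod = 2.70090/(1+0.1035) = 2.44757 yrs.
ΔP/P ≈ -D_mod · Δy = -2.44757 × (+0.008) = -0.019581 = -1.9581%.

-1.96%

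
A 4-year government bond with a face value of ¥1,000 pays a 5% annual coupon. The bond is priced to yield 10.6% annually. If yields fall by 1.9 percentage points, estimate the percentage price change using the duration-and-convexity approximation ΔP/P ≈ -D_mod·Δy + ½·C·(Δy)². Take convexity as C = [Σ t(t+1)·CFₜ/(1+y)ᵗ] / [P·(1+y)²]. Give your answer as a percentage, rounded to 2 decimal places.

+6.61%

With y = 0.106:
  t   CF        PV=CF/(1+0.106)^t    t·PV        t(t+1)·PV
  1        50.00        45.2080        45.2080          90.4159
  2        50.00        40.8752        81.7504         245.2511
  3        50.00        36.9577       110.8730         443.4921
  4     1,050.00       701.7280     2,806.9119      14,034.5595
  Σ                    824.7688     3,044.7433      14,813.7186
P = 824.7688; D_Mac = 3.69163 yrs; D_mod = 3.33782 yrs; C = 14.68323.
Duration effect: -3.33782 × (-0.019) = +0.063419
Convexity effect: 0.5 × 14.68323 × (-0.019)² = +0.0026503
ΔP/P ≈ +0.063419 + 0.0026503 = +0.066069 = +6.6069%.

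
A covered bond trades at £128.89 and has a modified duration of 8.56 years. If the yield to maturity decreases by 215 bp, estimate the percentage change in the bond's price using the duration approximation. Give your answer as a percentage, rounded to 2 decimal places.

+18.40%

Duration approximation: ΔP/P ≈ -D_mod · Δy = -8.56 × (-0.0215) = +0.184040.
As a percentage: +18.4040%.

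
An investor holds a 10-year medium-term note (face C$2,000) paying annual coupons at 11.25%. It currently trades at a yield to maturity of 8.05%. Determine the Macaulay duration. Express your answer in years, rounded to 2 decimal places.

Periodic yield y = 0.0805. Discount each cash flow and weight by its year:
  t   CF        PV=CF/(1+0.0805)^t    t·PV
  1       225.00       208.2369       208.2369
  2       225.00       192.7227       385.4455
  3       225.00       178.3644       535.0932
  4       225.00       165.0758       660.3032
  5       225.00       152.7772       763.8862
  6       225.00       141.3949       848.3697
  7       225.00       130.8607       916.0246
  8       225.00       121.1112       968.8897
  9       225.00       112.0881     1,008.7931
  10    2,225.00     1,025.8463    10,258.4632
  Σ                  2,428.4784    16,553.5053
Price P = Σ PV = 2,428.4784.
Macaulay duration = Σ(t·PV) / P = 16,553.5053 / 2,428.4784 = 6.81641 years.

6.82 years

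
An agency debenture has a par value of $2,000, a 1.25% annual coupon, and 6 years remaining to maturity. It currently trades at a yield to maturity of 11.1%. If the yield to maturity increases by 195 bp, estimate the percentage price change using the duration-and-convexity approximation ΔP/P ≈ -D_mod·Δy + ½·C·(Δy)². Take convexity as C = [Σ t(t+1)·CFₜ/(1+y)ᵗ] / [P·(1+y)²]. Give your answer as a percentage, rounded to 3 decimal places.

With y = 0.111:
  t   CF        PV=CF/(1+0.111)^t    t·PV        t(t+1)·PV
  1        25.00        22.5023        22.5023          45.0045
  2        25.00        20.2541        40.5081         121.5243
  3        25.00        18.2305        54.6914         218.7656
  4        25.00        16.4091        65.6363         328.1813
  5        25.00        14.7696        73.8482         443.0890
  6     2,025.00     1,076.8140     6,460.8837      45,226.1860
  Σ                  1,168.9794     6,718.0699      46,382.7507
P = 1,168.9794; D_Mac = 5.74695 yrs; D_mod = 5.17278 yrs; C = 32.14560.
Duration effect: -5.17278 × (+0.0195) = -0.100869
Convexity effect: 0.5 × 32.14560 × (0.0195)² = +0.0061117
ΔP/P ≈ -0.100869 + 0.0061117 = -0.094757 = -9.4757%.

-9.476%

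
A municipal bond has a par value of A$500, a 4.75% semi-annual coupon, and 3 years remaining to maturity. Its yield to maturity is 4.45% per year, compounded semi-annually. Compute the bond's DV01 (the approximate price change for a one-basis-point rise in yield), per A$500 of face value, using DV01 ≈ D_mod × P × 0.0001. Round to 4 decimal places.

Periodic yield y = 0.02225.
  t   CF        PV=CF/(1+0.02225)^t    t·PV
  1       11.875        11.6165        11.6165
  2       11.875        11.3637        22.7274
  3       11.875        11.1164        33.3491
  4       11.875        10.8744        43.4976
  5       11.875        10.6377        53.1885
  6      511.875       448.5607     2,691.3641
  Σ                    504.1694     2,855.7432
P = 504.1694; D_Mac = 5.66425 half-year periods = 2.83213 yrs; D_mod = 2.77048 yrs.
DV01 ≈ 2.77048 × 504.1694 × 0.0001 = 0.139679.

A$0.1397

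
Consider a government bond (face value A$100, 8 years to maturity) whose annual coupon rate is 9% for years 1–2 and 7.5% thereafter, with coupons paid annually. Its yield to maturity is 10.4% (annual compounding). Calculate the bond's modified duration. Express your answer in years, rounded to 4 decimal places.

5.4295 years

Periodic yield y = 0.104. First find Macaulay duration:
  t   CF        PV=CF/(1+0.104)^t    t·PV
  1         9.00         8.1522         8.1522
  2         9.00         7.3842        14.7684
  3         7.50         5.5738        16.7215
  4         7.50         5.0488        20.1951
  5         7.50         4.5732        22.8658
  6         7.50         4.1424        24.8541
  7         7.50         3.7521        26.2649
  8       107.50        48.7142       389.7139
  Σ                     87.3409       523.5358
P = 87.3409; Macaulay duration = 523.5358 / 87.3409 = 5.99417 years.
Modified duration = D_Mac / (1 + y) = 5.99417 / 1.104 = 5.42950 years.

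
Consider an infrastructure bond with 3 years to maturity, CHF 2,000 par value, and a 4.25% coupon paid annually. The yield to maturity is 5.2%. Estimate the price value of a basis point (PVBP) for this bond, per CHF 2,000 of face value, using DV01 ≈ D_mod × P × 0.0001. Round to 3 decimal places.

Periodic yield y = 0.052.
  t   CF        PV=CF/(1+0.052)^t    t·PV
  1        85.00        80.7985        80.7985
  2        85.00        76.8046       153.6093
  3     2,085.00     1,790.8485     5,372.5454
  Σ                  1,948.4516     5,606.9532
P = 1,948.4516; D_Mac = 2.87765 yrs; D_mod = 2.73540 yrs.
DV01 ≈ 2.73540 × 1,948.4516 × 0.0001 = 0.532980.

CHF 0.533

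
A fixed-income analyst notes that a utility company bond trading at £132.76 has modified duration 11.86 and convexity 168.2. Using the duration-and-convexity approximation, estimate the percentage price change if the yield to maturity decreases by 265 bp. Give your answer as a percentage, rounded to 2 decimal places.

Duration effect: -D_mod·Δy = -11.86 × (-0.0265) = +0.314290
Convexity effect: ½·C·(Δy)² = 0.5 × 168.2 × (-0.0265)² = +0.059059225
ΔP/P ≈ +0.314290 + 0.059059225 = +0.373349225
= +37.3349225%.

+37.33%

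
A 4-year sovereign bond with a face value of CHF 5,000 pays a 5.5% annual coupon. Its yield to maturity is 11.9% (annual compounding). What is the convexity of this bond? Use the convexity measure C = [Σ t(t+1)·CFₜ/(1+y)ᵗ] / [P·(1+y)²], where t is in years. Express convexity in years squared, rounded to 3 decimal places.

With y = 0.119:
  t   CF        PV=CF/(1+0.119)^t    t·PV        t(t+1)·PV
  1       275.00       245.7551       245.7551         491.5103
  2       275.00       219.6203       439.2406       1,317.7219
  3       275.00       196.2648       588.7944       2,355.1777
  4     5,275.00     3,364.3573    13,457.4294      67,287.1469
  Σ                  4,025.9976    14,731.2196      71,451.5568
P = 4,025.9976.
Convexity = Σ t(t+1)·PV / [P·(1+y)²] = 71,451.5568 / (4,025.9976 × 1.252161) = 14.17353.

14.174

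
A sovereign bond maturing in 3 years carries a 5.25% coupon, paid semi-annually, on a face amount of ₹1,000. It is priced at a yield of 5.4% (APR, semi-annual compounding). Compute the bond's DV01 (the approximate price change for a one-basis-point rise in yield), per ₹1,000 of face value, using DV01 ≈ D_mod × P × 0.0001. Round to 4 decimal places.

₹0.2729

Periodic yield y = 0.027.
  t   CF        PV=CF/(1+0.027)^t    t·PV
  1        26.25        25.5599        25.5599
  2        26.25        24.8879        49.7758
  3        26.25        24.2336        72.7008
  4        26.25        23.5965        94.3860
  5        26.25        22.9761       114.8807
  6     1,026.25       874.6424     5,247.8542
  Σ                    995.8964     5,605.1574
P = 995.8964; D_Mac = 5.62825 half-year periods = 2.81413 yrs; D_mod = 2.74014 yrs.
DV01 ≈ 2.74014 × 995.8964 × 0.0001 = 0.272890.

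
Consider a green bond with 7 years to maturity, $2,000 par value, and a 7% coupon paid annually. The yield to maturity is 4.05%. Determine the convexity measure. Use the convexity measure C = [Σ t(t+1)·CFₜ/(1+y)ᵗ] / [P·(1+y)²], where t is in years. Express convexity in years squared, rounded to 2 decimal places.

With y = 0.0405:
  t   CF        PV=CF/(1+0.0405)^t    t·PV        t(t+1)·PV
  1       140.00       134.5507       134.5507         269.1014
  2       140.00       129.3135       258.6270         775.8810
  3       140.00       124.2802       372.8405       1,491.3618
  4       140.00       119.4427       477.7709       2,388.8545
  5       140.00       114.7936       573.9679       3,443.8075
  6       140.00       110.3254       661.9524       4,633.6670
  7     2,140.00     1,620.7618    11,345.3323      90,762.6586
  Σ                  2,353.4678    13,825.0417     103,765.3318
P = 2,353.4678.
Convexity = Σ t(t+1)·PV / [P·(1+y)²] = 103,765.3318 / (2,353.4678 × 1.082640) = 40.72488.

40.72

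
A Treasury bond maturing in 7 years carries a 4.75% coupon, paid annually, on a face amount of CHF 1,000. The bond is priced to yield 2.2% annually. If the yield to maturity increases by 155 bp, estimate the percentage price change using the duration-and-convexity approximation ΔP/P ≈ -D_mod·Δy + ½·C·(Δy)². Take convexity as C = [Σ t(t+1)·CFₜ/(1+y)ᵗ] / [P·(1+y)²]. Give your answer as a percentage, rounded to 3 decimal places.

-8.844%

With y = 0.022:
  t   CF        PV=CF/(1+0.022)^t    t·PV        t(t+1)·PV
  1        47.50        46.4775        46.4775          92.9550
  2        47.50        45.4770        90.9540         272.8620
  3        47.50        44.4980       133.4941         533.9765
  4        47.50        43.5402       174.1606         870.8032
  5        47.50        42.6029       213.0145       1,278.0869
  6        47.50        41.6858       250.1149       1,750.8040
  7     1,047.50       899.4929     6,296.4506      50,371.6049
  Σ                  1,163.7744     7,204.6662      55,171.0925
P = 1,163.7744; D_Mac = 6.19078 yrs; D_mod = 6.05751 yrs; C = 45.38800.
Duration effect: -6.05751 × (+0.0155) = -0.093891
Convexity effect: 0.5 × 45.38800 × (0.0155)² = +0.0054522
ΔP/P ≈ -0.093891 + 0.0054522 = -0.088439 = -8.8439%.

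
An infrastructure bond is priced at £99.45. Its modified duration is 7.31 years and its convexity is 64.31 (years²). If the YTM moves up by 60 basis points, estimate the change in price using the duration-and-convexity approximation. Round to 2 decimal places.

Duration effect: -D_mod·Δy = -7.31 × (+0.006) = -0.043860
Convexity effect: ½·C·(Δy)² = 0.5 × 64.31 × (0.006)² = +0.00115758
ΔP/P ≈ -0.043860 + 0.00115758 = -0.04270242
ΔP ≈ 99.45 × (-0.04270242) = -4.246755669.

-£4.25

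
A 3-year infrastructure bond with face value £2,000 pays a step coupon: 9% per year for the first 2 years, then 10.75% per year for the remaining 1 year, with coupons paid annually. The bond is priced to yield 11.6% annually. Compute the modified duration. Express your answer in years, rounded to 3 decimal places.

Periodic yield y = 0.116. First find Macaulay duration:
  t   CF        PV=CF/(1+0.116)^t    t·PV
  1       180.00       161.2903       161.2903
  2       180.00       144.5254       289.0508
  3     2,215.00     1,593.6067     4,780.8201
  Σ                  1,899.4224     5,231.1612
P = 1,899.4224; Macaulay duration = 5,231.1612 / 1,899.4224 = 2.75408 years.
Modified duration = D_Mac / (1 + y) = 2.75408 / 1.116 = 2.46781 years.

2.468 years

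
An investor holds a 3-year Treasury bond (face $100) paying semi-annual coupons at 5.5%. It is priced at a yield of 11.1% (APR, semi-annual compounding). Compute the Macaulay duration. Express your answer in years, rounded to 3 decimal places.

Periodic yield y = 0.0555. Discount each cash flow and weight by its period:
  t   CF        PV=CF/(1+0.0555)^t    t·PV
  1         2.75         2.6054         2.6054
  2         2.75         2.4684         4.9368
  3         2.75         2.3386         7.0158
  4         2.75         2.2156         8.8626
  5         2.75         2.0991        10.4957
  6       102.75        74.3075       445.8447
  Σ                     86.0347       479.7611
Price P = Σ PV = 86.0347.
Macaulay duration = Σ(t·PV) / P = 479.7611 / 86.0347 = 5.57637 half-year periods.
In years: 5.57637 / 2 = 2.78818 years.

2.788 years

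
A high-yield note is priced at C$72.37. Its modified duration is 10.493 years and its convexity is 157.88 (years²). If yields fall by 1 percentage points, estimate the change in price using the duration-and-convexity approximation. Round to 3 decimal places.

+C$8.165

Duration effect: -D_mod·Δy = -10.493 × (-0.01) = +0.104930
Convexity effect: ½·C·(Δy)² = 0.5 × 157.88 × (-0.01)² = +0.0078940
ΔP/P ≈ +0.104930 + 0.0078940 = +0.112824
ΔP ≈ 72.37 × (+0.112824) = +8.16507288.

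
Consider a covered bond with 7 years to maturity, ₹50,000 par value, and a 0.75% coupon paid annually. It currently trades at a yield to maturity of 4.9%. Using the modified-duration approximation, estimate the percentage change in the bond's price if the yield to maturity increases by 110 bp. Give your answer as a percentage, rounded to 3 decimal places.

-7.148%

Periodic yield y = 0.049. Modified duration first:
  t   CF        PV=CF/(1+0.049)^t    t·PV
  1       375.00       357.4833       357.4833
  2       375.00       340.7849       681.5697
  3       375.00       324.8664       974.5992
  4       375.00       309.6915     1,238.7661
  5       375.00       295.2255     1,476.1274
  6       375.00       281.4352     1,688.6109
  7    50,375.00    36,040.1543   252,281.0802
  Σ                 37,949.6410   258,698.2368
P = 37,949.6410; D_Mac = 6.81688 yrs; D_mod = 6.81688/(1+0.049) = 6.49846 yrs.
ΔP/P ≈ -D_mod · Δy = -6.49846 × (+0.011) = -0.071483 = -7.1483%.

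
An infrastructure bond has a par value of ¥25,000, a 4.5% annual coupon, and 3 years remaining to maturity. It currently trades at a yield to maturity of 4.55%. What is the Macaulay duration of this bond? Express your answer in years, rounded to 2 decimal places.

2.87 years

Periodic yield y = 0.0455. Discount each cash flow and weight by its year:
  t   CF        PV=CF/(1+0.0455)^t    t·PV
  1     1,125.00     1,076.0402     1,076.0402
  2     1,125.00     1,029.2111     2,058.4221
  3    26,125.00    22,860.4191    68,581.2572
  Σ                 24,965.6703    71,715.7195
Price P = Σ PV = 24,965.6703.
Macaulay duration = Σ(t·PV) / P = 71,715.7195 / 24,965.6703 = 2.87257 years.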